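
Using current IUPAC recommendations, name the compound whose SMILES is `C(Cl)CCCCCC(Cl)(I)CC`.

The longest carbon chain is 9 atoms: the parent is nonane.
Number the chain so that the substituent locant set {1,7,7} is lower than {3,3,9} at the first point of difference.
That gives chloro groups at C-1 and C-7; an iodo group at C-7.
The substituents are ordered alphabetically, ignoring any di-/tri- multipliers.
Assembling the pieces gives 1,7-dichloro-7-iodononane.

1,7-dichloro-7-iodononane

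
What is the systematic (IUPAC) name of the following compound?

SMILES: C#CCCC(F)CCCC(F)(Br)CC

The longest chain bearing the multiple bond is 11 carbons long (undecane).
A C≡C triple bond in the chain gives the infix -yne-.
Choose the numbering such that numbering from this end puts the triple bond at C-1 rather than C-10.
With this numbering: the triple bond between C-1 and C-2; a bromo group at C-9; fluoro groups at C-5 and C-9.
Substituent prefixes are cited in alphabetical order (multiplying prefixes like di-/tri- are ignored for ordering).
Assembling the pieces gives 9-bromo-5,9-difluoroundec-1-yne.

9-bromo-5,9-difluoroundec-1-yne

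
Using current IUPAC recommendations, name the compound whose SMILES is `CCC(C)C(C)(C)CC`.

3,3,4-trimethylhexane

The longest continuous carbon chain has 6 atoms, so the parent hydride is hexane.
Choose the numbering such that the substituent locant set {3,3,4} is lower than {3,4,4} at the first point of difference.
With this numbering: methyl groups at C-3 (×2) and C-4.
The name is 3,3,4-trimethylhexane.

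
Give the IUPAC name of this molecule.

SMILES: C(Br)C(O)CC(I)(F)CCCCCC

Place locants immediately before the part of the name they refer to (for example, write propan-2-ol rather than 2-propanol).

1-bromo-4-fluoro-4-iododecan-2-ol

The longest carbon chain that includes the –OH group has 10 carbons, so the parent hydride is decane.
The principal characteristic group is an alcohol (–OH), named with the suffix -ol.
Number the chain so that numbering from this end puts the hydroxyl group at C-2 rather than C-9.
This places the hydroxyl at C-2; a bromo group at C-1; a fluoro group at C-4; an iodo group at C-4.
Substituent prefixes are cited in alphabetical order (multiplying prefixes like di-/tri- are ignored for ordering).
Putting it together: 1-bromo-4-fluoro-4-iododecan-2-ol.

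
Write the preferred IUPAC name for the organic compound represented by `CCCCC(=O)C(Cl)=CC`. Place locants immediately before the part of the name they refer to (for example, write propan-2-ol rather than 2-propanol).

The longest carbon chain that includes the carbonyl and the multiple bond has 8 carbons, so the parent hydride is octane.
A ketone (C=O on an internal carbon) is the principal characteristic group, giving the suffix -one.
There is one C=C double bond, indicated by the ending -ene.
Number the chain so that numbering from this end puts the carbonyl group at C-4 rather than C-5.
This places the carbonyl at C-4; the double bond between C-2 and C-3; a chloro group at C-3.
Putting it together: 3-chlorooct-2-en-4-one.

3-chlorooct-2-en-4-one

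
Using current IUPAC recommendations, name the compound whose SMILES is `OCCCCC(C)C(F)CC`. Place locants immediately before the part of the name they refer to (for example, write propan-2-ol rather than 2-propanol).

Counting along the main chain through the –OH group gives 8 carbons: the parent is octane.
The principal characteristic group is an alcohol (–OH), named with the suffix -ol.
Number the chain so that numbering from this end puts the hydroxyl group at C-1 rather than C-8.
This places the hydroxyl at C-1; a fluoro group at C-6; a methyl group at C-5.
The substituents are ordered alphabetically, ignoring any di-/tri- multipliers.
The name is 6-fluoro-5-methyloctan-1-ol.

6-fluoro-5-methyloctan-1-ol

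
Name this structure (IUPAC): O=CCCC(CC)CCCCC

4-ethylnonanal

The longest chain bearing the –CHO group is 9 carbons long (nonane).
The principal characteristic group is an aldehyde (terminal –CHO), named with the suffix -al.
Number the chain so that the aldehyde carbon is C-1 by definition.
With this numbering: an ethyl group at C-4.
Assembling the pieces gives 4-ethylnonanal.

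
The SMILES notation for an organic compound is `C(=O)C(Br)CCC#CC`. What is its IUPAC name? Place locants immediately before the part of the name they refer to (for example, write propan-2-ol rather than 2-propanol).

The longest chain bearing the –CHO group and the multiple bond is 7 carbons long (heptane).
The principal characteristic group is an aldehyde (terminal –CHO), named with the suffix -al.
There is one C≡C triple bond, indicated by the ending -yne.
Number the chain so that the aldehyde carbon is C-1 by definition.
This places the triple bond between C-5 and C-6; a bromo group at C-2.
The name is 2-bromohept-5-ynal.

2-bromohept-5-ynal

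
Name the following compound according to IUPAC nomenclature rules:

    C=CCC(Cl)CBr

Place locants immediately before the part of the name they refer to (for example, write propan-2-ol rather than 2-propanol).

The longest carbon chain that includes the multiple bond has 5 carbons, so the parent hydride is pentane.
A C=C double bond in the chain gives the infix -ene-.
Number the chain so that numbering from this end puts the double bond at C-1 rather than C-4.
This places the double bond between C-1 and C-2; a bromo group at C-5; a chloro group at C-4.
The substituents are ordered alphabetically, ignoring any di-/tri- multipliers.
Assembling the pieces gives 5-bromo-4-chloropent-1-ene.

5-bromo-4-chloropent-1-ene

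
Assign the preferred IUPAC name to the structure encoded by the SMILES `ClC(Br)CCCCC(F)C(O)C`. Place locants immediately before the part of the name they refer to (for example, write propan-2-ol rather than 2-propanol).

The longest carbon chain that includes the –OH group has 8 carbons, so the parent hydride is octane.
An alcohol (–OH) is the principal characteristic group, giving the suffix -ol.
The numbering direction is chosen so that numbering from this end puts the hydroxyl group at C-2 rather than C-7.
That gives the hydroxyl at C-2; a bromo group at C-8; a chloro group at C-8; a fluoro group at C-3.
The substituents are ordered alphabetically, ignoring any di-/tri- multipliers.
Assembling the pieces gives 8-bromo-8-chloro-3-fluorooctan-2-ol.

8-bromo-8-chloro-3-fluorooctan-2-ol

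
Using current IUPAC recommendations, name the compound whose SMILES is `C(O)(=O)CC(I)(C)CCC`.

Counting along the main chain through the –COOH group gives 6 carbons: the parent is hexane.
The principal characteristic group is a carboxylic acid (terminal –COOH), named with the suffix -oic acid.
Number the chain so that the carboxylic acid carbon is C-1 by definition.
With this numbering: an iodo group at C-3; a methyl group at C-3.
The substituents are ordered alphabetically, ignoring any di-/tri- multipliers.
The name is 3-iodo-3-methylhexanoic acid.

3-iodo-3-methylhexanoic acid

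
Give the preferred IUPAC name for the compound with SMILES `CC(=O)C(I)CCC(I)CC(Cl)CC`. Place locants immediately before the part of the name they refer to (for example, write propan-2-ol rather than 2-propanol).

8-chloro-3,6-diiododecan-2-one

The longest chain bearing the carbonyl is 10 carbons long (decane).
The highest-priority functional group is a ketone (C=O on an internal carbon), so the name ends in -one.
The numbering direction is chosen so that numbering from this end puts the carbonyl group at C-2 rather than C-9.
That gives the carbonyl at C-2; a chloro group at C-8; iodo groups at C-3 and C-6.
Substituent prefixes are cited in alphabetical order (multiplying prefixes like di-/tri- are ignored for ordering).
Putting it together: 8-chloro-3,6-diiododecan-2-one.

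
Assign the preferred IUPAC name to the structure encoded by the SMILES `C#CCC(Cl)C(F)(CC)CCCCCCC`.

4-chloro-5-ethyl-5-fluorododec-1-yne

The longest carbon chain that includes the multiple bond has 12 carbons, so the parent hydride is dodecane.
There is one C≡C triple bond, indicated by the ending -yne.
Number the chain so that numbering from this end puts the triple bond at C-1 rather than C-11.
With this numbering: the triple bond between C-1 and C-2; a chloro group at C-4; an ethyl group at C-5; a fluoro group at C-5.
The substituents are ordered alphabetically, ignoring any di-/tri- multipliers.
Putting it together: 4-chloro-5-ethyl-5-fluorododec-1-yne.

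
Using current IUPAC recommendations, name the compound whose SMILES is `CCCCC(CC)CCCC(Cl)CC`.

The parent chain contains 11 carbons (undecane).
Choose the numbering such that the substituent locant set {3,7} is lower than {5,9} at the first point of difference.
With this numbering: a chloro group at C-3; an ethyl group at C-7.
Prefixes are listed alphabetically: chloro, ethyl.
Putting it together: 3-chloro-7-ethylundecane.

3-chloro-7-ethylundecane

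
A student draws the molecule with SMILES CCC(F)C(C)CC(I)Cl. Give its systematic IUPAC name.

1-chloro-4-fluoro-1-iodo-3-methylhexane

The longest carbon chain is 6 atoms: the parent is hexane.
Choose the numbering such that the substituent locant set {1,1,3,4} is lower than {3,4,6,6} at the first point of difference.
With this numbering: a chloro group at C-1; a fluoro group at C-4; an iodo group at C-1; a methyl group at C-3.
The substituents are ordered alphabetically, ignoring any di-/tri- multipliers.
The name is 1-chloro-4-fluoro-1-iodo-3-methylhexane.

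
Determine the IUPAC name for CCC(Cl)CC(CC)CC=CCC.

The longest chain bearing the multiple bond is 10 carbons long (decane).
A C=C double bond in the chain gives the infix -ene-.
Choose the numbering such that numbering from this end puts the double bond at C-3 rather than C-7.
That gives the double bond between C-3 and C-4; a chloro group at C-8; an ethyl group at C-6.
Substituent prefixes are cited in alphabetical order (multiplying prefixes like di-/tri- are ignored for ordering).
The name is 8-chloro-6-ethyldec-3-ene.

8-chloro-6-ethyldec-3-ene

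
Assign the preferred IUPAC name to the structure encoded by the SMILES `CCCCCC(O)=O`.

The longest carbon chain that includes the –COOH group has 6 carbons, so the parent hydride is hexane.
A carboxylic acid (terminal –COOH) is the principal characteristic group, giving the suffix -oic acid.
The numbering direction is chosen so that the carboxylic acid carbon is C-1 by definition.
Putting it together: hexanoic acid.

hexanoic acid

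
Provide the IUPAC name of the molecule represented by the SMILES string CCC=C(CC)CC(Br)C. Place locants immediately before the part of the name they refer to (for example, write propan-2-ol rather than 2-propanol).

6-bromo-4-ethylhept-3-ene

Counting along the main chain through the multiple bond gives 7 carbons: the parent is heptane.
A C=C double bond in the chain gives the infix -ene-.
The numbering direction is chosen so that numbering from this end puts the double bond at C-3 rather than C-4.
That gives the double bond between C-3 and C-4; a bromo group at C-6; an ethyl group at C-4.
The substituents are ordered alphabetically, ignoring any di-/tri- multipliers.
Putting it together: 6-bromo-4-ethylhept-3-ene.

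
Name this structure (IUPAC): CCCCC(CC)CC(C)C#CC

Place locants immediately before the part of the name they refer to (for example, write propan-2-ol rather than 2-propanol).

The longest carbon chain that includes the multiple bond has 10 carbons, so the parent hydride is decane.
A C≡C triple bond in the chain gives the infix -yne-.
Number the chain so that numbering from this end puts the triple bond at C-2 rather than C-8.
With this numbering: the triple bond between C-2 and C-3; an ethyl group at C-6; a methyl group at C-4.
Prefixes are listed alphabetically: ethyl, methyl.
The name is 6-ethyl-4-methyldec-2-yne.

6-ethyl-4-methyldec-2-yne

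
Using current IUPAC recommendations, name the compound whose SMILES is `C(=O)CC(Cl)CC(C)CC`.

The longest carbon chain that includes the –CHO group has 7 carbons, so the parent hydride is heptane.
The principal characteristic group is an aldehyde (terminal –CHO), named with the suffix -al.
Choose the numbering such that the aldehyde carbon is C-1 by definition.
With this numbering: a chloro group at C-3; a methyl group at C-5.
The substituents are ordered alphabetically, ignoring any di-/tri- multipliers.
Putting it together: 3-chloro-5-methylheptanal.

3-chloro-5-methylheptanal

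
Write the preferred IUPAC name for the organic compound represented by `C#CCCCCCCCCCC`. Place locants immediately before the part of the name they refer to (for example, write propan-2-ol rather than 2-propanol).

Counting along the main chain through the multiple bond gives 12 carbons: the parent is dodecane.
A C≡C triple bond in the chain gives the infix -yne-.
Choose the numbering such that numbering from this end puts the triple bond at C-1 rather than C-11.
That gives the triple bond between C-1 and C-2.
Putting it together: dodec-1-yne.

dodec-1-yne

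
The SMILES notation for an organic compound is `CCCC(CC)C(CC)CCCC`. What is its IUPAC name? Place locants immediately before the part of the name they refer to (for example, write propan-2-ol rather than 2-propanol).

4,5-diethylnonane

The parent chain contains 9 carbons (nonane).
Choose the numbering such that the substituent locant set {4,5} is lower than {5,6} at the first point of difference.
That gives ethyl groups at C-4 and C-5.
The name is 4,5-diethylnonane.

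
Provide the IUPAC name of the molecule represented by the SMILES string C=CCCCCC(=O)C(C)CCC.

The longest chain bearing the carbonyl and the multiple bond is 11 carbons long (undecane).
A ketone (C=O on an internal carbon) is the principal characteristic group, giving the suffix -one.
There is one C=C double bond, indicated by the ending -ene.
Number the chain so that numbering from this end puts the carbonyl group at C-5 rather than C-7.
With this numbering: the carbonyl at C-5; the double bond between C-10 and C-11; a methyl group at C-4.
Assembling the pieces gives 4-methylundec-10-en-5-one.

4-methylundec-10-en-5-one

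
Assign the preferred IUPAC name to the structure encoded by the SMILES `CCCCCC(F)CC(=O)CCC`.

6-fluoroundecan-4-one

Counting along the main chain through the carbonyl gives 11 carbons: the parent is undecane.
The principal characteristic group is a ketone (C=O on an internal carbon), named with the suffix -one.
Choose the numbering such that numbering from this end puts the carbonyl group at C-4 rather than C-8.
This places the carbonyl at C-4; a fluoro group at C-6.
The name is 6-fluoroundecan-4-one.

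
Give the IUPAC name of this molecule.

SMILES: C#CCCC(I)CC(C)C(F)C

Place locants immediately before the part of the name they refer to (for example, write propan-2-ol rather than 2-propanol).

The longest carbon chain that includes the multiple bond has 9 carbons, so the parent hydride is nonane.
The chain contains a C≡C triple bond, so the unsaturation ending is -yne.
Choose the numbering such that numbering from this end puts the triple bond at C-1 rather than C-8.
That gives the triple bond between C-1 and C-2; a fluoro group at C-8; an iodo group at C-5; a methyl group at C-7.
Substituent prefixes are cited in alphabetical order (multiplying prefixes like di-/tri- are ignored for ordering).
The name is 8-fluoro-5-iodo-7-methylnon-1-yne.

8-fluoro-5-iodo-7-methylnon-1-yne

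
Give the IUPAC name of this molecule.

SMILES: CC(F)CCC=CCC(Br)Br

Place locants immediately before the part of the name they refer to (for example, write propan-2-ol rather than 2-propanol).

1,1-dibromo-7-fluorooct-3-ene

The longest carbon chain that includes the multiple bond has 8 carbons, so the parent hydride is octane.
The chain contains a C=C double bond, so the unsaturation ending is -ene.
Choose the numbering such that numbering from this end puts the double bond at C-3 rather than C-5.
This places the double bond between C-3 and C-4; two bromo groups at C-1; a fluoro group at C-7.
Prefixes are listed alphabetically: bromo, fluoro.
Putting it together: 1,1-dibromo-7-fluorooct-3-ene.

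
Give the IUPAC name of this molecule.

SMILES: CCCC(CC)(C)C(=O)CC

The longest carbon chain that includes the carbonyl has 7 carbons, so the parent hydride is heptane.
The highest-priority functional group is a ketone (C=O on an internal carbon), so the name ends in -one.
The numbering direction is chosen so that numbering from this end puts the carbonyl group at C-3 rather than C-5.
With this numbering: the carbonyl at C-3; an ethyl group at C-4; a methyl group at C-4.
Substituent prefixes are cited in alphabetical order (multiplying prefixes like di-/tri- are ignored for ordering).
Putting it together: 4-ethyl-4-methylheptan-3-one.

4-ethyl-4-methylheptan-3-one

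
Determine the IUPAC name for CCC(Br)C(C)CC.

The longest carbon chain is 6 atoms: the parent is hexane.
Choose the numbering such that the locant sets are identical either way, so the alphabetically earlier bromo substituent takes the lower locant (3 rather than 4).
With this numbering: a bromo group at C-3; a methyl group at C-4.
The substituents are ordered alphabetically, ignoring any di-/tri- multipliers.
Putting it together: 3-bromo-4-methylhexane.

3-bromo-4-methylhexane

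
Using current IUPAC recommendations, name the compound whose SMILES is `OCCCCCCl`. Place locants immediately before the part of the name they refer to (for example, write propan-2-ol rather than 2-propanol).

5-chloropentan-1-ol

The longest carbon chain that includes the –OH group has 5 carbons, so the parent hydride is pentane.
The highest-priority functional group is an alcohol (–OH), so the name ends in -ol.
Number the chain so that numbering from this end puts the hydroxyl group at C-1 rather than C-5.
That gives the hydroxyl at C-1; a chloro group at C-5.
Assembling the pieces gives 5-chloropentan-1-ol.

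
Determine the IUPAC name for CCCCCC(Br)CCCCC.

The parent chain contains 11 carbons (undecane).
Both numbering directions give the same locant set; either may be used.
That gives a bromo group at C-6.
Assembling the pieces gives 6-bromoundecane.

6-bromoundecane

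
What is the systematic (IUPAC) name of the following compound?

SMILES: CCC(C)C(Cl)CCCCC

The longest carbon chain is 9 atoms: the parent is nonane.
Choose the numbering such that the substituent locant set {3,4} is lower than {6,7} at the first point of difference.
This places a chloro group at C-4; a methyl group at C-3.
Substituent prefixes are cited in alphabetical order (multiplying prefixes like di-/tri- are ignored for ordering).
Assembling the pieces gives 4-chloro-3-methylnonane.

4-chloro-3-methylnonane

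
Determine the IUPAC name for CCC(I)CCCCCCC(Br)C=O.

The longest chain bearing the –CHO group is 11 carbons long (undecane).
An aldehyde (terminal –CHO) is the principal characteristic group, giving the suffix -al.
The numbering direction is chosen so that the aldehyde carbon is C-1 by definition.
This places a bromo group at C-2; an iodo group at C-9.
Substituent prefixes are cited in alphabetical order (multiplying prefixes like di-/tri- are ignored for ordering).
Assembling the pieces gives 2-bromo-9-iodoundecanal.

2-bromo-9-iodoundecanal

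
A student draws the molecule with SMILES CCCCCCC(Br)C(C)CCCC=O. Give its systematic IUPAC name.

6-bromo-5-methyldodecanal

The longest chain bearing the –CHO group is 12 carbons long (dodecane).
An aldehyde (terminal –CHO) is the principal characteristic group, giving the suffix -al.
Choose the numbering such that the aldehyde carbon is C-1 by definition.
This places a bromo group at C-6; a methyl group at C-5.
Prefixes are listed alphabetically: bromo, methyl.
Putting it together: 6-bromo-5-methyldodecanal.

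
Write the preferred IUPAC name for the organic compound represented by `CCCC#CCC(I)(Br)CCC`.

Counting along the main chain through the multiple bond gives 10 carbons: the parent is decane.
A C≡C triple bond in the chain gives the infix -yne-.
Choose the numbering such that numbering from this end puts the triple bond at C-4 rather than C-6.
This places the triple bond between C-4 and C-5; a bromo group at C-7; an iodo group at C-7.
The substituents are ordered alphabetically, ignoring any di-/tri- multipliers.
Assembling the pieces gives 7-bromo-7-iododec-4-yne.

7-bromo-7-iododec-4-yne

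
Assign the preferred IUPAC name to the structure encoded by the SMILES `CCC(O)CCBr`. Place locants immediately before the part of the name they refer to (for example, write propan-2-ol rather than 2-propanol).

1-bromopentan-3-ol

Counting along the main chain through the –OH group gives 5 carbons: the parent is pentane.
An alcohol (–OH) is the principal characteristic group, giving the suffix -ol.
Number the chain so that the substituent locant set {1} is lower than {5} at the first point of difference.
That gives the hydroxyl at C-3; a bromo group at C-1.
Putting it together: 1-bromopentan-3-ol.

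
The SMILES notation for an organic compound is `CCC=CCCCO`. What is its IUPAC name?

The longest carbon chain that includes the –OH group and the multiple bond has 7 carbons, so the parent hydride is heptane.
An alcohol (–OH) is the principal characteristic group, giving the suffix -ol.
A C=C double bond in the chain gives the infix -ene-.
Number the chain so that numbering from this end puts the hydroxyl group at C-1 rather than C-7.
With this numbering: the hydroxyl at C-1; the double bond between C-4 and C-5.
Assembling the pieces gives hept-4-en-1-ol.

hept-4-en-1-ol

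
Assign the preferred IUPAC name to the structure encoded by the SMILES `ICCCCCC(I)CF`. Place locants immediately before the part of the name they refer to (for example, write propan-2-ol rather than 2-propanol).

1-fluoro-2,7-diiodoheptane

The parent chain contains 7 carbons (heptane).
Number the chain so that the substituent locant set {1,2,7} is lower than {1,6,7} at the first point of difference.
That gives a fluoro group at C-1; iodo groups at C-2 and C-7.
Prefixes are listed alphabetically: fluoro, iodo.
Putting it together: 1-fluoro-2,7-diiodoheptane.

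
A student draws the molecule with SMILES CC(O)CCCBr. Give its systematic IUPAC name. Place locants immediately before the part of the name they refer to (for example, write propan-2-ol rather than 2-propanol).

The longest chain bearing the –OH group is 5 carbons long (pentane).
The principal characteristic group is an alcohol (–OH), named with the suffix -ol.
Choose the numbering such that numbering from this end puts the hydroxyl group at C-2 rather than C-4.
With this numbering: the hydroxyl at C-2; a bromo group at C-5.
The name is 5-bromopentan-2-ol.

5-bromopentan-2-ol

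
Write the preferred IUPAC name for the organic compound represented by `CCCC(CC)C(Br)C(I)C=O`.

3-bromo-4-ethyl-2-iodoheptanal

The longest carbon chain that includes the –CHO group has 7 carbons, so the parent hydride is heptane.
An aldehyde (terminal –CHO) is the principal characteristic group, giving the suffix -al.
Choose the numbering such that the aldehyde carbon is C-1 by definition.
With this numbering: a bromo group at C-3; an ethyl group at C-4; an iodo group at C-2.
The substituents are ordered alphabetically, ignoring any di-/tri- multipliers.
The name is 3-bromo-4-ethyl-2-iodoheptanal.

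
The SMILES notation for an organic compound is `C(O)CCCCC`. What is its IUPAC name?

hexan-1-ol

Counting along the main chain through the –OH group gives 6 carbons: the parent is hexane.
The principal characteristic group is an alcohol (–OH), named with the suffix -ol.
Number the chain so that numbering from this end puts the hydroxyl group at C-1 rather than C-6.
With this numbering: the hydroxyl at C-1.
Putting it together: hexan-1-ol.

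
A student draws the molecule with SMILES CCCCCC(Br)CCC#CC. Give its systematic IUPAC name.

6-bromoundec-2-yne

Counting along the main chain through the multiple bond gives 11 carbons: the parent is undecane.
A C≡C triple bond in the chain gives the infix -yne-.
Choose the numbering such that numbering from this end puts the triple bond at C-2 rather than C-9.
With this numbering: the triple bond between C-2 and C-3; a bromo group at C-6.
The name is 6-bromoundec-2-yne.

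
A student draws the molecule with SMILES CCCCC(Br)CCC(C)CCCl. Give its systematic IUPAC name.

The parent chain contains 10 carbons (decane).
Number the chain so that the substituent locant set {1,3,6} is lower than {5,8,10} at the first point of difference.
That gives a bromo group at C-6; a chloro group at C-1; a methyl group at C-3.
Prefixes are listed alphabetically: bromo, chloro, methyl.
Assembling the pieces gives 6-bromo-1-chloro-3-methyldecane.

6-bromo-1-chloro-3-methyldecane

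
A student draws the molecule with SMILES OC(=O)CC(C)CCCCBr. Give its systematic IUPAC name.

Counting along the main chain through the –COOH group gives 7 carbons: the parent is heptane.
The highest-priority functional group is a carboxylic acid (terminal –COOH), so the name ends in -oic acid.
Choose the numbering such that the carboxylic acid carbon is C-1 by definition.
With this numbering: a bromo group at C-7; a methyl group at C-3.
The substituents are ordered alphabetically, ignoring any di-/tri- multipliers.
The name is 7-bromo-3-methylheptanoic acid.

7-bromo-3-methylheptanoic acid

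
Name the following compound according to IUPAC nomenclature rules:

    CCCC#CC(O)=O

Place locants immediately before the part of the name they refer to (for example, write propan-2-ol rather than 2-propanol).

The longest chain bearing the –COOH group and the multiple bond is 6 carbons long (hexane).
A carboxylic acid (terminal –COOH) is the principal characteristic group, giving the suffix -oic acid.
The chain contains a C≡C triple bond, so the unsaturation ending is -yne.
Number the chain so that the carboxylic acid carbon is C-1 by definition.
That gives the triple bond between C-2 and C-3.
Putting it together: hex-2-ynoic acid.

hex-2-ynoic acid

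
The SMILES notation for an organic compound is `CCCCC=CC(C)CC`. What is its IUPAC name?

3-methylnon-4-ene

The longest carbon chain that includes the multiple bond has 9 carbons, so the parent hydride is nonane.
A C=C double bond in the chain gives the infix -ene-.
Number the chain so that numbering from this end puts the double bond at C-4 rather than C-5.
This places the double bond between C-4 and C-5; a methyl group at C-3.
The name is 3-methylnon-4-ene.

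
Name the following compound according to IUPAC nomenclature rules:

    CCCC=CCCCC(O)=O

The longest carbon chain that includes the –COOH group and the multiple bond has 9 carbons, so the parent hydride is nonane.
The principal characteristic group is a carboxylic acid (terminal –COOH), named with the suffix -oic acid.
There is one C=C double bond, indicated by the ending -ene.
The numbering direction is chosen so that the carboxylic acid carbon is C-1 by definition.
This places the double bond between C-5 and C-6.
Putting it together: non-5-enoic acid.

non-5-enoic acid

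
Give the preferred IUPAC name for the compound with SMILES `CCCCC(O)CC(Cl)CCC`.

Counting along the main chain through the –OH group gives 10 carbons: the parent is decane.
The principal characteristic group is an alcohol (–OH), named with the suffix -ol.
Number the chain so that numbering from this end puts the hydroxyl group at C-5 rather than C-6.
This places the hydroxyl at C-5; a chloro group at C-7.
Assembling the pieces gives 7-chlorodecan-5-ol.

7-chlorodecan-5-ol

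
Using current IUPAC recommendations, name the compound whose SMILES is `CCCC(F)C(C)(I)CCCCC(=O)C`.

8-fluoro-7-iodo-7-methylundecan-2-one

The longest carbon chain that includes the carbonyl has 11 carbons, so the parent hydride is undecane.
A ketone (C=O on an internal carbon) is the principal characteristic group, giving the suffix -one.
Choose the numbering such that numbering from this end puts the carbonyl group at C-2 rather than C-10.
This places the carbonyl at C-2; a fluoro group at C-8; an iodo group at C-7; a methyl group at C-7.
Prefixes are listed alphabetically: fluoro, iodo, methyl.
The name is 8-fluoro-7-iodo-7-methylundecan-2-one.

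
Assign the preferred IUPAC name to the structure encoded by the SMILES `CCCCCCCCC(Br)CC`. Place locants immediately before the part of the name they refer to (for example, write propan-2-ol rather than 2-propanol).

3-bromoundecane

The parent chain contains 11 carbons (undecane).
Number the chain so that the substituent locant set {3} is lower than {9} at the first point of difference.
With this numbering: a bromo group at C-3.
The name is 3-bromoundecane.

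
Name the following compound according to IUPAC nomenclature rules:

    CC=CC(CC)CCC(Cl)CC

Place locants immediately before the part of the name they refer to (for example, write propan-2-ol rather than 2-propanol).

The longest carbon chain that includes the multiple bond has 9 carbons, so the parent hydride is nonane.
A C=C double bond in the chain gives the infix -ene-.
The numbering direction is chosen so that numbering from this end puts the double bond at C-2 rather than C-7.
With this numbering: the double bond between C-2 and C-3; a chloro group at C-7; an ethyl group at C-4.
The substituents are ordered alphabetically, ignoring any di-/tri- multipliers.
Assembling the pieces gives 7-chloro-4-ethylnon-2-ene.

7-chloro-4-ethylnon-2-ene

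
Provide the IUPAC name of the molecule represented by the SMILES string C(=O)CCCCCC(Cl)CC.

7-chlorononanal

Counting along the main chain through the –CHO group gives 9 carbons: the parent is nonane.
The highest-priority functional group is an aldehyde (terminal –CHO), so the name ends in -al.
The numbering direction is chosen so that the aldehyde carbon is C-1 by definition.
This places a chloro group at C-7.
The name is 7-chlorononanal.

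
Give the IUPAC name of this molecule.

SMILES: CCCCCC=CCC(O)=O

non-3-enoic acid

The longest carbon chain that includes the –COOH group and the multiple bond has 9 carbons, so the parent hydride is nonane.
The principal characteristic group is a carboxylic acid (terminal –COOH), named with the suffix -oic acid.
The chain contains a C=C double bond, so the unsaturation ending is -ene.
The numbering direction is chosen so that the carboxylic acid carbon is C-1 by definition.
That gives the double bond between C-3 and C-4.
Putting it together: non-3-enoic acid.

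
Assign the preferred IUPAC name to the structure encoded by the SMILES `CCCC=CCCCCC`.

dec-4-ene

Counting along the main chain through the multiple bond gives 10 carbons: the parent is decane.
The chain contains a C=C double bond, so the unsaturation ending is -ene.
The numbering direction is chosen so that numbering from this end puts the double bond at C-4 rather than C-6.
With this numbering: the double bond between C-4 and C-5.
Assembling the pieces gives dec-4-ene.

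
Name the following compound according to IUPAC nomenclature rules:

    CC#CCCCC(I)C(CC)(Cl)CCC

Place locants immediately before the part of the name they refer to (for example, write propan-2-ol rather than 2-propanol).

The longest carbon chain that includes the multiple bond has 11 carbons, so the parent hydride is undecane.
There is one C≡C triple bond, indicated by the ending -yne.
Choose the numbering such that numbering from this end puts the triple bond at C-2 rather than C-9.
That gives the triple bond between C-2 and C-3; a chloro group at C-8; an ethyl group at C-8; an iodo group at C-7.
Substituent prefixes are cited in alphabetical order (multiplying prefixes like di-/tri- are ignored for ordering).
Assembling the pieces gives 8-chloro-8-ethyl-7-iodoundec-2-yne.

8-chloro-8-ethyl-7-iodoundec-2-yne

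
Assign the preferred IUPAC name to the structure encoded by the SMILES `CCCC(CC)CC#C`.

Counting along the main chain through the multiple bond gives 7 carbons: the parent is heptane.
The chain contains a C≡C triple bond, so the unsaturation ending is -yne.
The numbering direction is chosen so that numbering from this end puts the triple bond at C-1 rather than C-6.
With this numbering: the triple bond between C-1 and C-2; an ethyl group at C-4.
Putting it together: 4-ethylhept-1-yne.

4-ethylhept-1-yne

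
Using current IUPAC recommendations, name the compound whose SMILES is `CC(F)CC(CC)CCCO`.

The longest carbon chain that includes the –OH group has 7 carbons, so the parent hydride is heptane.
The highest-priority functional group is an alcohol (–OH), so the name ends in -ol.
Choose the numbering such that numbering from this end puts the hydroxyl group at C-1 rather than C-7.
This places the hydroxyl at C-1; an ethyl group at C-4; a fluoro group at C-6.
The substituents are ordered alphabetically, ignoring any di-/tri- multipliers.
The name is 4-ethyl-6-fluoroheptan-1-ol.

4-ethyl-6-fluoroheptan-1-ol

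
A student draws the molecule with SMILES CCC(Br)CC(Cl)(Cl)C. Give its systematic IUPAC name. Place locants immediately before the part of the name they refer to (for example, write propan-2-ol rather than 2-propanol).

4-bromo-2,2-dichlorohexane

The longest carbon chain is 6 atoms: the parent is hexane.
The numbering direction is chosen so that the substituent locant set {2,2,4} is lower than {3,5,5} at the first point of difference.
With this numbering: a bromo group at C-4; two chloro groups at C-2.
Substituent prefixes are cited in alphabetical order (multiplying prefixes like di-/tri- are ignored for ordering).
Assembling the pieces gives 4-bromo-2,2-dichlorohexane.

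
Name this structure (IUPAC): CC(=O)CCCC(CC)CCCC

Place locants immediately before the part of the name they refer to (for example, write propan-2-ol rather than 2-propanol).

6-ethyldecan-2-one

The longest carbon chain that includes the carbonyl has 10 carbons, so the parent hydride is decane.
A ketone (C=O on an internal carbon) is the principal characteristic group, giving the suffix -one.
Choose the numbering such that numbering from this end puts the carbonyl group at C-2 rather than C-9.
That gives the carbonyl at C-2; an ethyl group at C-6.
Assembling the pieces gives 6-ethyldecan-2-one.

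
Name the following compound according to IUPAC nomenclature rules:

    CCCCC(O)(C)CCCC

Counting along the main chain through the –OH group gives 9 carbons: the parent is nonane.
The principal characteristic group is an alcohol (–OH), named with the suffix -ol.
Both numbering directions give the same locant set; either may be used.
This places the hydroxyl at C-5; a methyl group at C-5.
The name is 5-methylnonan-5-ol.

5-methylnonan-5-ol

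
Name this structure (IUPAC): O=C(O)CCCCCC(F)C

7-fluorooctanoic acid

The longest carbon chain that includes the –COOH group has 8 carbons, so the parent hydride is octane.
The principal characteristic group is a carboxylic acid (terminal –COOH), named with the suffix -oic acid.
Choose the numbering such that the carboxylic acid carbon is C-1 by definition.
With this numbering: a fluoro group at C-7.
The name is 7-fluorooctanoic acid.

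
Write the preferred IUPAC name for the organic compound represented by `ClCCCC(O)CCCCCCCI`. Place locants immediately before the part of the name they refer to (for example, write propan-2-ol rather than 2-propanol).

The longest carbon chain that includes the –OH group has 11 carbons, so the parent hydride is undecane.
The principal characteristic group is an alcohol (–OH), named with the suffix -ol.
Choose the numbering such that numbering from this end puts the hydroxyl group at C-4 rather than C-8.
This places the hydroxyl at C-4; a chloro group at C-1; an iodo group at C-11.
Prefixes are listed alphabetically: chloro, iodo.
Assembling the pieces gives 1-chloro-11-iodoundecan-4-ol.

1-chloro-11-iodoundecan-4-ol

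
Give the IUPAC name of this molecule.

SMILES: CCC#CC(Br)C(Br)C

5,6-dibromohept-3-yne

The longest chain bearing the multiple bond is 7 carbons long (heptane).
A C≡C triple bond in the chain gives the infix -yne-.
Number the chain so that numbering from this end puts the triple bond at C-3 rather than C-4.
That gives the triple bond between C-3 and C-4; bromo groups at C-5 and C-6.
Putting it together: 5,6-dibromohept-3-yne.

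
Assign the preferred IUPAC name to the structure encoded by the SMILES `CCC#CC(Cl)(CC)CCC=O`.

The longest chain bearing the –CHO group and the multiple bond is 8 carbons long (octane).
The highest-priority functional group is an aldehyde (terminal –CHO), so the name ends in -al.
There is one C≡C triple bond, indicated by the ending -yne.
Number the chain so that the aldehyde carbon is C-1 by definition.
This places the triple bond between C-5 and C-6; a chloro group at C-4; an ethyl group at C-4.
Substituent prefixes are cited in alphabetical order (multiplying prefixes like di-/tri- are ignored for ordering).
Assembling the pieces gives 4-chloro-4-ethyloct-5-ynal.

4-chloro-4-ethyloct-5-ynal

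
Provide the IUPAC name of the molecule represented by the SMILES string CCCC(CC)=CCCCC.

Counting along the main chain through the multiple bond gives 9 carbons: the parent is nonane.
The chain contains a C=C double bond, so the unsaturation ending is -ene.
The numbering direction is chosen so that numbering from this end puts the double bond at C-4 rather than C-5.
With this numbering: the double bond between C-4 and C-5; an ethyl group at C-4.
Assembling the pieces gives 4-ethylnon-4-ene.

4-ethylnon-4-ene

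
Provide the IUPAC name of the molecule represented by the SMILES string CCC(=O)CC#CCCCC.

dec-5-yn-3-one

The longest carbon chain that includes the carbonyl and the multiple bond has 10 carbons, so the parent hydride is decane.
The principal characteristic group is a ketone (C=O on an internal carbon), named with the suffix -one.
There is one C≡C triple bond, indicated by the ending -yne.
Choose the numbering such that numbering from this end puts the carbonyl group at C-3 rather than C-8.
That gives the carbonyl at C-3; the triple bond between C-5 and C-6.
The name is dec-5-yn-3-one.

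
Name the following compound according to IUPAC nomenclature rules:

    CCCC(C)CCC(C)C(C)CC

3,4,7-trimethyldecane

The longest carbon chain is 10 atoms: the parent is decane.
Choose the numbering such that the substituent locant set {3,4,7} is lower than {4,7,8} at the first point of difference.
This places methyl groups at C-3 and C-4 and C-7.
Putting it together: 3,4,7-trimethyldecane.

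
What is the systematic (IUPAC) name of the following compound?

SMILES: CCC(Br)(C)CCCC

The longest continuous carbon chain has 7 atoms, so the parent hydride is heptane.
Choose the numbering such that the substituent locant set {3,3} is lower than {5,5} at the first point of difference.
This places a bromo group at C-3; a methyl group at C-3.
Prefixes are listed alphabetically: bromo, methyl.
Assembling the pieces gives 3-bromo-3-methylheptane.

3-bromo-3-methylheptane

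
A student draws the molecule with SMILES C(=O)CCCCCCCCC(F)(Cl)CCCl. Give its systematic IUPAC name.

10,12-dichloro-10-fluorododecanal

Counting along the main chain through the –CHO group gives 12 carbons: the parent is dodecane.
The highest-priority functional group is an aldehyde (terminal –CHO), so the name ends in -al.
Number the chain so that the aldehyde carbon is C-1 by definition.
That gives chloro groups at C-10 and C-12; a fluoro group at C-10.
Prefixes are listed alphabetically: chloro, fluoro.
Putting it together: 10,12-dichloro-10-fluorododecanal.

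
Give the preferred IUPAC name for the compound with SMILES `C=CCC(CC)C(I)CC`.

Counting along the main chain through the multiple bond gives 7 carbons: the parent is heptane.
There is one C=C double bond, indicated by the ending -ene.
Choose the numbering such that numbering from this end puts the double bond at C-1 rather than C-6.
This places the double bond between C-1 and C-2; an ethyl group at C-4; an iodo group at C-5.
The substituents are ordered alphabetically, ignoring any di-/tri- multipliers.
Putting it together: 4-ethyl-5-iodohept-1-ene.

4-ethyl-5-iodohept-1-ene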